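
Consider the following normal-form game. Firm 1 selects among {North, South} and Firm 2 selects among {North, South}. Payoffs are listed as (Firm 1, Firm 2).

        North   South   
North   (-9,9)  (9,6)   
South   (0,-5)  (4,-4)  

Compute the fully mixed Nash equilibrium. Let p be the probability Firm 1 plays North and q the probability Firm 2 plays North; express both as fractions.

Each player's mixing probability is pinned down by making the *other* player indifferent.
Firm 2 indifferent between North and South: p·9 + (1−p)·(-5) = p·6 + (1−p)·(-4) ⟹ (-5) + 14p = (-4) + 10p ⟹ p = 1/4.
Firm 1 indifferent between North and South: q·(-9) + (1−q)·9 = q·0 + (1−q)·4 ⟹ 9 + (-18)q = 4 + (-4)q ⟹ q = 5/14.

p = 1/4, q = 5/14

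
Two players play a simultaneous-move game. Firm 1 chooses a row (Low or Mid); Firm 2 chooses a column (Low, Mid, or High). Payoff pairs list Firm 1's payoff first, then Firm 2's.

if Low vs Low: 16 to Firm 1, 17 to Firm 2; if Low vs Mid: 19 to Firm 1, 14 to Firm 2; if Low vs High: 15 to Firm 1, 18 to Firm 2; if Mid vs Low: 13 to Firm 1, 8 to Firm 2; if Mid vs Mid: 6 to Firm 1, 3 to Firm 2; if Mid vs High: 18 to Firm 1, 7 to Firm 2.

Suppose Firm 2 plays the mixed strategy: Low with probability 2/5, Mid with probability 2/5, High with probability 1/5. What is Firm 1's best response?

Compute Firm 1's expected payoff from each pure strategy against the given mix.
Low: (2/5)·16 + (2/5)·19 + (1/5)·15 = 17
Mid: (2/5)·13 + (2/5)·6 + (1/5)·18 = 56/5
Highest expected payoff is 17, from Low.

Low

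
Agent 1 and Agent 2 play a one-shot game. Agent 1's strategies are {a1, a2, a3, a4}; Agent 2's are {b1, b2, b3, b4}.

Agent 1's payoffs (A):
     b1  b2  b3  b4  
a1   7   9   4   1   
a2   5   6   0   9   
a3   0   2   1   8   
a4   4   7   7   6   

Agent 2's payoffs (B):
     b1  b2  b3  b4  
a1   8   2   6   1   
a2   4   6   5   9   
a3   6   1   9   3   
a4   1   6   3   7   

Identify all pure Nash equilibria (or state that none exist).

Check mutual best responses: a cell is a NE iff neither player can gain by unilaterally deviating.
Agent 1's best responses — vs b1: a1 (payoff 7); vs b2: a1 (payoff 9); vs b3: a4 (payoff 7); vs b4: a2 (payoff 9).
Agent 2's best responses — vs a1: b1 (payoff 8); vs a2: b4 (payoff 9); vs a3: b3 (payoff 9); vs a4: b4 (payoff 7).
Mutual best responses occur at (a1, b1) and (a2, b4); at each, neither player gains by switching.

(a1, b1) and (a2, b4)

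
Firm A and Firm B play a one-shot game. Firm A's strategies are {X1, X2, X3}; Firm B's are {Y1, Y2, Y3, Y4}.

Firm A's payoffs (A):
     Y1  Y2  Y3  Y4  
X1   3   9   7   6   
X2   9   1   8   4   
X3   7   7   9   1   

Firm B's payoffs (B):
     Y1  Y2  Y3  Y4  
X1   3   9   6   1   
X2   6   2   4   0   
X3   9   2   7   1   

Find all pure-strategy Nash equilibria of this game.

(X1, Y2) and (X2, Y1)

Check mutual best responses: a cell is a NE iff neither player can gain by unilaterally deviating.
Firm A's best responses — vs Y1: X2 (payoff 9); vs Y2: X1 (payoff 9); vs Y3: X3 (payoff 9); vs Y4: X1 (payoff 6).
Firm B's best responses — vs X1: Y2 (payoff 9); vs X2: Y1 (payoff 6); vs X3: Y1 (payoff 9).
Mutual best responses occur at (X1, Y2) and (X2, Y1); at each, neither player gains by switching.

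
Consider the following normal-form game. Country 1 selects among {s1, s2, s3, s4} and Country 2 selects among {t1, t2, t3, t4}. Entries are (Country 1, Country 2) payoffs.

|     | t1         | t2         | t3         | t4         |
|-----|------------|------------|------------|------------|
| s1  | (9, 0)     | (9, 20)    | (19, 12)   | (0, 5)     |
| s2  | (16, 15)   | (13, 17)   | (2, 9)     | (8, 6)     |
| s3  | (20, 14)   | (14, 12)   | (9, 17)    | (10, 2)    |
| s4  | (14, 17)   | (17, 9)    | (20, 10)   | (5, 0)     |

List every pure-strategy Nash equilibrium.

There is no pure-strategy Nash equilibrium

Find each player's best response to every opponent strategy; NE are the intersections.
Country 1's best responses — vs t1: s3 (payoff 20); vs t2: s4 (payoff 17); vs t3: s4 (payoff 20); vs t4: s3 (payoff 10).
Country 2's best responses — vs s1: t2 (payoff 20); vs s2: t2 (payoff 17); vs s3: t3 (payoff 17); vs s4: t1 (payoff 17).
No cell has both players best-responding. For instance, Country 1's best reply to t4 is s3, but against s3 Country 2 prefers t3 over t4.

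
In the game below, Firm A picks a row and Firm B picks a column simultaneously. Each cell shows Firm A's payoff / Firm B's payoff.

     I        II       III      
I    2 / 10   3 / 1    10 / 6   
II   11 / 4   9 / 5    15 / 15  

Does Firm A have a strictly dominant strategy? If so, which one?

II

Check whether one of Firm A's strategies beats all alternatives regardless of what the opponent does.
II strictly dominates: vs I: 11 > 2; vs II: 9 > 3; vs III: 15 > 10.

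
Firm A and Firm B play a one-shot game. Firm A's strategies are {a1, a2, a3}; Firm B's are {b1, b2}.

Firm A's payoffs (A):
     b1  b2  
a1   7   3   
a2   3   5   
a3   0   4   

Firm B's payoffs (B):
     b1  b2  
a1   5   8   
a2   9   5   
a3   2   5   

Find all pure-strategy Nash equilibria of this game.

Check mutual best responses: a cell is a NE iff neither player can gain by unilaterally deviating.
Firm A's best responses — vs b1: a1 (payoff 7); vs b2: a2 (payoff 5).
Firm B's best responses — vs a1: b2 (payoff 8); vs a2: b1 (payoff 9); vs a3: b2 (payoff 5).
No cell has both players best-responding. For instance, Firm A's best reply to b1 is a1, but against a1 Firm B prefers b2 over b1.

No pure-strategy Nash equilibrium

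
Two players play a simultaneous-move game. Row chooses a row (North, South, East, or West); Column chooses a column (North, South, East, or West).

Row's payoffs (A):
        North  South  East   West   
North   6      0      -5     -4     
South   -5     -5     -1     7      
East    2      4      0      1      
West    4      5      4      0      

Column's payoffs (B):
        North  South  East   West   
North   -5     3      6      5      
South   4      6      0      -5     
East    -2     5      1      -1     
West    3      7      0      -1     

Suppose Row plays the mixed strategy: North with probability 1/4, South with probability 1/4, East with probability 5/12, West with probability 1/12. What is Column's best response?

Column's best reply maximizes expected payoff against the mix.
North: (1/4)·(-5) + (1/4)·4 + (5/12)·(-2) + (1/12)·3 = -5/6
South: (1/4)·3 + (1/4)·6 + (5/12)·5 + (1/12)·7 = 59/12
East: (1/4)·6 + (1/4)·0 + (5/12)·1 + (1/12)·0 = 23/12
West: (1/4)·5 + (1/4)·(-5) + (5/12)·(-1) + (1/12)·(-1) = -1/2
Highest expected payoff is 59/12, from South.

South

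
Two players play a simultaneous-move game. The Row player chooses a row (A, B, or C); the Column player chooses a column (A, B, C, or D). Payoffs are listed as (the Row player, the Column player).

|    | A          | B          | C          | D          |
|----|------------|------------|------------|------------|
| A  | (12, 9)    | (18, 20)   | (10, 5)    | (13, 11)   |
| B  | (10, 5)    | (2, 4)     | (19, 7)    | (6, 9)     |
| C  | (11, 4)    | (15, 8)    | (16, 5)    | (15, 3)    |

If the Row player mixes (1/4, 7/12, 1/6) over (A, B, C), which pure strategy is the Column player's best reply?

B

The Column player's best reply maximizes expected payoff against the mix.
A: (1/4)·9 + (7/12)·5 + (1/6)·4 = 35/6
B: (1/4)·20 + (7/12)·4 + (1/6)·8 = 26/3
C: (1/4)·5 + (7/12)·7 + (1/6)·5 = 37/6
D: (1/4)·11 + (7/12)·9 + (1/6)·3 = 17/2
Highest expected payoff is 26/3, from B.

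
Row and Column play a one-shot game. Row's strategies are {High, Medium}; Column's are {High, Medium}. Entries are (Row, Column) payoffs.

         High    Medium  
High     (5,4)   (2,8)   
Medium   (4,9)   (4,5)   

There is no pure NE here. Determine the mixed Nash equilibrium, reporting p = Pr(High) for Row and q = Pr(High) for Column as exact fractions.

In a mixed NE each player is indifferent between their pure strategies, so the opponent's mix sets the indifference.
Column indifferent between High and Medium: p·4 + (1−p)·9 = p·8 + (1−p)·5 ⟹ 9 + (-5)p = 5 + 3p ⟹ p = 1/2.
Row indifferent between High and Medium: q·5 + (1−q)·2 = q·4 + (1−q)·4 ⟹ 2 + 3q = 4 + 0q ⟹ q = 2/3.

p = 1/2, q = 2/3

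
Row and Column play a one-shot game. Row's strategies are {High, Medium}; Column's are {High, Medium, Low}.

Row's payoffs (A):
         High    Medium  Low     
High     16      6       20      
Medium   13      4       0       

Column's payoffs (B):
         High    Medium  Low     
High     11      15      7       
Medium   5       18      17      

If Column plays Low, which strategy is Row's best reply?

With Column fixed at Low, Row's payoffs are: High → 20, Medium → 0.
The maximum is 20, achieved by High.

High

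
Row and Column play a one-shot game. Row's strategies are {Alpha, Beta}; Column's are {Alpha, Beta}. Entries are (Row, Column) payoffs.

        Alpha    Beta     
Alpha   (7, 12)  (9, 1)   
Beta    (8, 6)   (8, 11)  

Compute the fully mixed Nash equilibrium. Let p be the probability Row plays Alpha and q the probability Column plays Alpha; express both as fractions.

p = 5/16, q = 1/2

Each player's mixing probability is pinned down by making the *other* player indifferent.
Column indifferent between Alpha and Beta: p·12 + (1−p)·6 = p·1 + (1−p)·11 ⟹ 6 + 6p = 11 + (-10)p ⟹ p = 5/16.
Row indifferent between Alpha and Beta: q·7 + (1−q)·9 = q·8 + (1−q)·8 ⟹ 9 + (-2)q = 8 + 0q ⟹ q = 1/2.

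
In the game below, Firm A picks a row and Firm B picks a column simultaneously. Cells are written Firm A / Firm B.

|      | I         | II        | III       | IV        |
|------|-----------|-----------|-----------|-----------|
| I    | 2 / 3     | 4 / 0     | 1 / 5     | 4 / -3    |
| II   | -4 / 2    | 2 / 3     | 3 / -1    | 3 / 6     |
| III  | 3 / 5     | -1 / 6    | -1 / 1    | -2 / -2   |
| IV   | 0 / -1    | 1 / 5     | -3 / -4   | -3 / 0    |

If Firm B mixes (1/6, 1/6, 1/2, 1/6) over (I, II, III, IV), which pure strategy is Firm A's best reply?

Firm A's best reply maximizes expected payoff against the mix.
I: (1/6)·2 + (1/6)·4 + (1/2)·1 + (1/6)·4 = 13/6
II: (1/6)·(-4) + (1/6)·2 + (1/2)·3 + (1/6)·3 = 5/3
III: (1/6)·3 + (1/6)·(-1) + (1/2)·(-1) + (1/6)·(-2) = -1/2
IV: (1/6)·0 + (1/6)·1 + (1/2)·(-3) + (1/6)·(-3) = -11/6
Highest expected payoff is 13/6, from I.

I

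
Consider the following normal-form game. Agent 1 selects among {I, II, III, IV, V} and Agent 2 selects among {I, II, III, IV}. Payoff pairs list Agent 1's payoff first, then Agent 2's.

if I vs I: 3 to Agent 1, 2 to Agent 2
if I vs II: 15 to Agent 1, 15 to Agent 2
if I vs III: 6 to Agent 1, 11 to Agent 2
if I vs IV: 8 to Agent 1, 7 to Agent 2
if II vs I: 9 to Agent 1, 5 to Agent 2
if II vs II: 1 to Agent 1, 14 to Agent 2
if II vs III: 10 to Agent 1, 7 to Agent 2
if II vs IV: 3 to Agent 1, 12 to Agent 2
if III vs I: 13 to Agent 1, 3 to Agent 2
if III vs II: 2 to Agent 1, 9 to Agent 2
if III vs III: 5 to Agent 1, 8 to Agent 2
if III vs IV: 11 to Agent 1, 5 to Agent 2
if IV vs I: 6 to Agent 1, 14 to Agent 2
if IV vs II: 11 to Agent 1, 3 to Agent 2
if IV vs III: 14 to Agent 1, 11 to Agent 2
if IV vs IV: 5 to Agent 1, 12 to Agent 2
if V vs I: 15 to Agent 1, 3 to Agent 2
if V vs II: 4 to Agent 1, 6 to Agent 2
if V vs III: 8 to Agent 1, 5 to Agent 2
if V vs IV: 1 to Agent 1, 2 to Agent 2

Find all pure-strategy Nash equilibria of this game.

(I, II)

Find each player's best response to every opponent strategy; NE are the intersections.
Agent 1's best responses — vs I: V (payoff 15); vs II: I (payoff 15); vs III: IV (payoff 14); vs IV: III (payoff 11).
Agent 2's best responses — vs I: II (payoff 15); vs II: II (payoff 14); vs III: II (payoff 9); vs IV: I (payoff 14); vs V: II (payoff 6).
The only mutual best response is (I, II); neither player gains by switching there.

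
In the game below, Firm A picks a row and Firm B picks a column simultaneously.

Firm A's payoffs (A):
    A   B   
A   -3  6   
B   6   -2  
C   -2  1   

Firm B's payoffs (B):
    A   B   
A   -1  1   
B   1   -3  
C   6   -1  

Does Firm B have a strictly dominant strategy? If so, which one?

None

Check whether one of Firm B's strategies beats all alternatives regardless of what the opponent does.
A is not dominant: against A, B gives 1 > -1.
B is not dominant: against B, A gives 1 > -3.
No single strategy is best against every opponent action.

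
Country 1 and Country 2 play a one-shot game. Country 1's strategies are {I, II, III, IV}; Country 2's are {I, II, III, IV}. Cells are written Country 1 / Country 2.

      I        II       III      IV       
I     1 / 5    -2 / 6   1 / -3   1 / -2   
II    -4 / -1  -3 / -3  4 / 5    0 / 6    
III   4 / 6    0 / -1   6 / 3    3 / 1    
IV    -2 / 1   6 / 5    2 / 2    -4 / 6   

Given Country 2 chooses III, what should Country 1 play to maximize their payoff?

III

With Country 2 fixed at III, Country 1's payoffs are: I → 1, II → 4, III → 6, IV → 2.
The maximum is 6, achieved by III.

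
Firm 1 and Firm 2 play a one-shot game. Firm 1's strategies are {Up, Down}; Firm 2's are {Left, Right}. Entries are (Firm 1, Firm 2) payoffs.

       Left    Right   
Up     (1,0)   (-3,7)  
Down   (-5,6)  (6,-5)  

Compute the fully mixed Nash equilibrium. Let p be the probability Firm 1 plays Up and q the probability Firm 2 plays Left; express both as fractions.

p = 11/18, q = 3/5

In a mixed NE each player is indifferent between their pure strategies, so the opponent's mix sets the indifference.
Firm 2 indifferent between Left and Right: p·0 + (1−p)·6 = p·7 + (1−p)·(-5) ⟹ 6 + (-6)p = (-5) + 12p ⟹ p = 11/18.
Firm 1 indifferent between Up and Down: q·1 + (1−q)·(-3) = q·(-5) + (1−q)·6 ⟹ (-3) + 4q = 6 + (-11)q ⟹ q = 3/5.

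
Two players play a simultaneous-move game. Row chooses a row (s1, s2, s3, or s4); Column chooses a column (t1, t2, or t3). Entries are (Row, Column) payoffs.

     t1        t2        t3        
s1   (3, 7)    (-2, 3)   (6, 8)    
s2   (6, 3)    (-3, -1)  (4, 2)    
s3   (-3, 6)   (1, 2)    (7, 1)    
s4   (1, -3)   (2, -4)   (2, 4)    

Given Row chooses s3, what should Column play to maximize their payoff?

t1

With Row fixed at s3, Column's payoffs are: t1 → 6, t2 → 2, t3 → 1.
The maximum is 6, achieved by t1.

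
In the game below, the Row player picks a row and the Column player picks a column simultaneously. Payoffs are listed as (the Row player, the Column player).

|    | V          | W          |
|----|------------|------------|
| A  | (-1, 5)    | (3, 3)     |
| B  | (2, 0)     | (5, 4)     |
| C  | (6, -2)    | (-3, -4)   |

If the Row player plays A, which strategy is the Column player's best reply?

V

With the Row player fixed at A, the Column player's payoffs are: V → 5, W → 3.
The maximum is 5, achieved by V.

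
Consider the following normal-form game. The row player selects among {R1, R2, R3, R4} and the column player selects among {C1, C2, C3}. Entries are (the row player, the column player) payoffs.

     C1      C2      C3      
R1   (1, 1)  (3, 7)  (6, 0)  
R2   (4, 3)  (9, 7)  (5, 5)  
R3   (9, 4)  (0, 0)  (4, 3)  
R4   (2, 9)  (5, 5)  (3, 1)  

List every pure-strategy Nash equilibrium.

(R2, C2) and (R3, C1)

A profile is a Nash equilibrium when each player is best-responding to the other.
The row player's best responses — vs C1: R3 (payoff 9); vs C2: R2 (payoff 9); vs C3: R1 (payoff 6).
The column player's best responses — vs R1: C2 (payoff 7); vs R2: C2 (payoff 7); vs R3: C1 (payoff 4); vs R4: C1 (payoff 9).
Mutual best responses occur at (R2, C2) and (R3, C1); at each, neither player gains by switching.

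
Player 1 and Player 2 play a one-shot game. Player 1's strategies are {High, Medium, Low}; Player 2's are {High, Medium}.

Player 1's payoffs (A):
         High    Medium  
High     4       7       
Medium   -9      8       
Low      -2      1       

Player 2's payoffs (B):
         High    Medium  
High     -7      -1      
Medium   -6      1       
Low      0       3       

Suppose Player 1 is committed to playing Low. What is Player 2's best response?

Medium

With Player 1 fixed at Low, Player 2's payoffs are: High → 0, Medium → 3.
The maximum is 3, achieved by Medium.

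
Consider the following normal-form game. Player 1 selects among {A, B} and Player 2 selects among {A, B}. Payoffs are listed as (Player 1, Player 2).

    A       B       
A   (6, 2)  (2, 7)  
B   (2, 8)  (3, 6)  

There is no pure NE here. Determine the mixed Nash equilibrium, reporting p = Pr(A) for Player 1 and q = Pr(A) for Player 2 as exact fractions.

p = 2/7, q = 1/5

Each player's mixing probability is pinned down by making the *other* player indifferent.
Player 2 indifferent between A and B: p·2 + (1−p)·8 = p·7 + (1−p)·6 ⟹ 8 + (-6)p = 6 + 1p ⟹ p = 2/7.
Player 1 indifferent between A and B: q·6 + (1−q)·2 = q·2 + (1−q)·3 ⟹ 2 + 4q = 3 + (-1)q ⟹ q = 1/5.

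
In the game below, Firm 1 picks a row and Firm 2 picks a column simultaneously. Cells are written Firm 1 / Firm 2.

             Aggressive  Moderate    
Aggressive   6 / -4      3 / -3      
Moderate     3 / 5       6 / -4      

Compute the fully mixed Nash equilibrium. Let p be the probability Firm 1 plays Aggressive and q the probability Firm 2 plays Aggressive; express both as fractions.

p = 9/10, q = 1/2

In a mixed NE each player is indifferent between their pure strategies, so the opponent's mix sets the indifference.
Firm 2 indifferent between Aggressive and Moderate: p·(-4) + (1−p)·5 = p·(-3) + (1−p)·(-4) ⟹ 5 + (-9)p = (-4) + 1p ⟹ p = 9/10.
Firm 1 indifferent between Aggressive and Moderate: q·6 + (1−q)·3 = q·3 + (1−q)·6 ⟹ 3 + 3q = 6 + (-3)q ⟹ q = 1/2.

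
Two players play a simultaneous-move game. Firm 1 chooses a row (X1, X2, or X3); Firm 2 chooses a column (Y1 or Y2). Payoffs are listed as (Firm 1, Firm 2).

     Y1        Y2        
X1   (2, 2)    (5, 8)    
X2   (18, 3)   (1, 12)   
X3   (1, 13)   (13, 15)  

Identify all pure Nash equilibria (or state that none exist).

Find each player's best response to every opponent strategy; NE are the intersections.
Firm 1's best responses — vs Y1: X2 (payoff 18); vs Y2: X3 (payoff 13).
Firm 2's best responses — vs X1: Y2 (payoff 8); vs X2: Y2 (payoff 12); vs X3: Y2 (payoff 15).
The only mutual best response is (X3, Y2); neither player gains by switching there.

(X3, Y2)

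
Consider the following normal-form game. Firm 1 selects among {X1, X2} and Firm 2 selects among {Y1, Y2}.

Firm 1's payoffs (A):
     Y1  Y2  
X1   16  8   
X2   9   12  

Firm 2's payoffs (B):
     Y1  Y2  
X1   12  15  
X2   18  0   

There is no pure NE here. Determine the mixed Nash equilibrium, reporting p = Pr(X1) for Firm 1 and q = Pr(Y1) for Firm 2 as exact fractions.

p = 6/7, q = 4/11

Each player's mixing probability is pinned down by making the *other* player indifferent.
Firm 2 indifferent between Y1 and Y2: p·12 + (1−p)·18 = p·15 + (1−p)·0 ⟹ 18 + (-6)p = 0 + 15p ⟹ p = 6/7.
Firm 1 indifferent between X1 and X2: q·16 + (1−q)·8 = q·9 + (1−q)·12 ⟹ 8 + 8q = 12 + (-3)q ⟹ q = 4/11.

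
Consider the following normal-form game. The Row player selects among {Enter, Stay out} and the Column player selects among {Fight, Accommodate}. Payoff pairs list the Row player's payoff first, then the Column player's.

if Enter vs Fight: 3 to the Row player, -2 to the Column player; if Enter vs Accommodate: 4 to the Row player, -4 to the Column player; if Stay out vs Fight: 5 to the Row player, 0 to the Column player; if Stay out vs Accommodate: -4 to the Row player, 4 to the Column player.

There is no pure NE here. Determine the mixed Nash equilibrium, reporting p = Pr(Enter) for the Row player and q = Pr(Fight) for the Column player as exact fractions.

p = 2/3, q = 4/5

In a mixed NE each player is indifferent between their pure strategies, so the opponent's mix sets the indifference.
The Column player indifferent between Fight and Accommodate: p·(-2) + (1−p)·0 = p·(-4) + (1−p)·4 ⟹ 0 + (-2)p = 4 + (-8)p ⟹ p = 2/3.
The Row player indifferent between Enter and Stay out: q·3 + (1−q)·4 = q·5 + (1−q)·(-4) ⟹ 4 + (-1)q = (-4) + 9q ⟹ q = 4/5.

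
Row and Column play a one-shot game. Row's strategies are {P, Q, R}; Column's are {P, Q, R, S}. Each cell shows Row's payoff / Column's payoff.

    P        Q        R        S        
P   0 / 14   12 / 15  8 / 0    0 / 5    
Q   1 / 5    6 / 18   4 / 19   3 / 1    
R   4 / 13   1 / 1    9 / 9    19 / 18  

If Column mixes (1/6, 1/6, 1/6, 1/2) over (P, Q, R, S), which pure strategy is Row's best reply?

Row's best reply maximizes expected payoff against the mix.
P: (1/6)·0 + (1/6)·12 + (1/6)·8 + (1/2)·0 = 10/3
Q: (1/6)·1 + (1/6)·6 + (1/6)·4 + (1/2)·3 = 10/3
R: (1/6)·4 + (1/6)·1 + (1/6)·9 + (1/2)·19 = 71/6
Highest expected payoff is 71/6, from R.

R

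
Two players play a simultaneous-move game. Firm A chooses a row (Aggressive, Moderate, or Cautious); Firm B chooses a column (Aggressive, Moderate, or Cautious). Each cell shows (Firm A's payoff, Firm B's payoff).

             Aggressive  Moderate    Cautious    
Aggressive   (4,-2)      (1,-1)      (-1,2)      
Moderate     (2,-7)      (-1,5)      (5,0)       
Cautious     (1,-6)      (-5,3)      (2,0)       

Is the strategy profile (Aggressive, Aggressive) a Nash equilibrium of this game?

No

Holding Firm B at Aggressive: Firm A gets 4 from Aggressive, versus 2 from Moderate, 1 from Cautious. No profitable deviation for Firm A.
Holding Firm A at Aggressive: Firm B gets -2 from Aggressive but could get 2 by switching to Cautious. Firm B has a profitable deviation.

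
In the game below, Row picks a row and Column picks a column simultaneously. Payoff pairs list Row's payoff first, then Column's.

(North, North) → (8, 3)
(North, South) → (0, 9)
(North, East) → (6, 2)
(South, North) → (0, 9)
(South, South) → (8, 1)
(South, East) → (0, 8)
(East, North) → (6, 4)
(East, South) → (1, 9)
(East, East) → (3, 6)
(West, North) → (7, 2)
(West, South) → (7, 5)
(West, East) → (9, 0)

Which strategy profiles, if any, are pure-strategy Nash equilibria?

Check mutual best responses: a cell is a NE iff neither player can gain by unilaterally deviating.
Row's best responses — vs North: North (payoff 8); vs South: South (payoff 8); vs East: West (payoff 9).
Column's best responses — vs North: South (payoff 9); vs South: North (payoff 9); vs East: South (payoff 9); vs West: South (payoff 5).
No cell has both players best-responding. For instance, Row's best reply to South is South, but against South Column prefers North over South.

There is no pure-strategy Nash equilibrium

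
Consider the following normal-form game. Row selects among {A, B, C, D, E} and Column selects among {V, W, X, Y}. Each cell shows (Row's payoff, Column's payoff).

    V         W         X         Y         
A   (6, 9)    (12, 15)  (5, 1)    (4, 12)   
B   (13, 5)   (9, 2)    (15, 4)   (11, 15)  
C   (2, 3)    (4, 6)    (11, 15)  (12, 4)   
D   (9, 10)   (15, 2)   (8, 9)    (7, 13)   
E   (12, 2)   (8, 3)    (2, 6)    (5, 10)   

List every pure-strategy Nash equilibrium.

None

A profile is a Nash equilibrium when each player is best-responding to the other.
Row's best responses — vs V: B (payoff 13); vs W: D (payoff 15); vs X: B (payoff 15); vs Y: C (payoff 12).
Column's best responses — vs A: W (payoff 15); vs B: Y (payoff 15); vs C: X (payoff 15); vs D: Y (payoff 13); vs E: Y (payoff 10).
No cell has both players best-responding. For instance, Row's best reply to X is B, but against B Column prefers Y over X.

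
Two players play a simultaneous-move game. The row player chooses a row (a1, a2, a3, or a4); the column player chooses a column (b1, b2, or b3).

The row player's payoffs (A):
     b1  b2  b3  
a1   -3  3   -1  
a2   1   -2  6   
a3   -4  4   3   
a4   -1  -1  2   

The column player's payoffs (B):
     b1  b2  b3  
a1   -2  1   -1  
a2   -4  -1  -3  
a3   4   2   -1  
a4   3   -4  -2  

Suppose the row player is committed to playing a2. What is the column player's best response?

b2

With the row player fixed at a2, the column player's payoffs are: b1 → -4, b2 → -1, b3 → -3.
The maximum is -1, achieved by b2.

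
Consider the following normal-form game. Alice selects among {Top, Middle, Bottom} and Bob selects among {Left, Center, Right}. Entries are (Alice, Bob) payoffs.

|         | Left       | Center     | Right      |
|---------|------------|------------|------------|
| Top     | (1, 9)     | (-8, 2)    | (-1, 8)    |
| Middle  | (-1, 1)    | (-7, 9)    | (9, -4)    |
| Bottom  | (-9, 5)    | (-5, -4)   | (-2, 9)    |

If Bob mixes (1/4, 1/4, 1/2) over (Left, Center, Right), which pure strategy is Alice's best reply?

Compute Alice's expected payoff from each pure strategy against the given mix.
Top: (1/4)·1 + (1/4)·(-8) + (1/2)·(-1) = -9/4
Middle: (1/4)·(-1) + (1/4)·(-7) + (1/2)·9 = 5/2
Bottom: (1/4)·(-9) + (1/4)·(-5) + (1/2)·(-2) = -9/2
Highest expected payoff is 5/2, from Middle.

Middle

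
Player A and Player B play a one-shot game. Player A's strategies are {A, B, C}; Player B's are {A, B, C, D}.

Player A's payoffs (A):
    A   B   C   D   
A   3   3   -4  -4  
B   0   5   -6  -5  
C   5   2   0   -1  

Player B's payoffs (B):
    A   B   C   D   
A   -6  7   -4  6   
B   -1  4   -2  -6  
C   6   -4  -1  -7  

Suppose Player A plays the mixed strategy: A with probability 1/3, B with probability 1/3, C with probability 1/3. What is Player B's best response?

B

Compute Player B's expected payoff from each pure strategy against the given mix.
A: (1/3)·(-6) + (1/3)·(-1) + (1/3)·6 = -1/3
B: (1/3)·7 + (1/3)·4 + (1/3)·(-4) = 7/3
C: (1/3)·(-4) + (1/3)·(-2) + (1/3)·(-1) = -7/3
D: (1/3)·6 + (1/3)·(-6) + (1/3)·(-7) = -7/3
Highest expected payoff is 7/3, from B.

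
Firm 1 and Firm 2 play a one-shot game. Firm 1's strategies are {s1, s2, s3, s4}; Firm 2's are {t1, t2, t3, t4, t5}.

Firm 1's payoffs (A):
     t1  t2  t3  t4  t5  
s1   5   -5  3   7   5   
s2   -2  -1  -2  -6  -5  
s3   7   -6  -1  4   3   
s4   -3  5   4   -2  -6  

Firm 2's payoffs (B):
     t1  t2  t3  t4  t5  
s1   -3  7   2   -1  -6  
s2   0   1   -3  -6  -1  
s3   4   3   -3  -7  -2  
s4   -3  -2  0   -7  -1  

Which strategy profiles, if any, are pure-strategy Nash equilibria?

(s3, t1) and (s4, t3)

Find each player's best response to every opponent strategy; NE are the intersections.
Firm 1's best responses — vs t1: s3 (payoff 7); vs t2: s4 (payoff 5); vs t3: s4 (payoff 4); vs t4: s1 (payoff 7); vs t5: s1 (payoff 5).
Firm 2's best responses — vs s1: t2 (payoff 7); vs s2: t2 (payoff 1); vs s3: t1 (payoff 4); vs s4: t3 (payoff 0).
Mutual best responses occur at (s3, t1) and (s4, t3); at each, neither player gains by switching.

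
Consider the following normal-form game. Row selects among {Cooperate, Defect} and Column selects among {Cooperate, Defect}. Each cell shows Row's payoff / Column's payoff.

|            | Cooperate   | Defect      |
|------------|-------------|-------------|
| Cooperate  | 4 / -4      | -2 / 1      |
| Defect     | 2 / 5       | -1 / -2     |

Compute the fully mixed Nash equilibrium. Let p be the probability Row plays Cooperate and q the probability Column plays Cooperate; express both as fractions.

Each player's mixing probability is pinned down by making the *other* player indifferent.
Column indifferent between Cooperate and Defect: p·(-4) + (1−p)·5 = p·1 + (1−p)·(-2) ⟹ 5 + (-9)p = (-2) + 3p ⟹ p = 7/12.
Row indifferent between Cooperate and Defect: q·4 + (1−q)·(-2) = q·2 + (1−q)·(-1) ⟹ (-2) + 6q = (-1) + 3q ⟹ q = 1/3.

p = 7/12, q = 1/3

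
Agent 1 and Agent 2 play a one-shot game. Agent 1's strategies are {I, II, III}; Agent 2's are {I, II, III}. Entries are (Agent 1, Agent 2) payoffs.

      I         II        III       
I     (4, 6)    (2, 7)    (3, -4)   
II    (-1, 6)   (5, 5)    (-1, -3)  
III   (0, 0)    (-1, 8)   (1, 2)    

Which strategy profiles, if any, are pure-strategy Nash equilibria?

Find each player's best response to every opponent strategy; NE are the intersections.
Agent 1's best responses — vs I: I (payoff 4); vs II: II (payoff 5); vs III: I (payoff 3).
Agent 2's best responses — vs I: II (payoff 7); vs II: I (payoff 6); vs III: II (payoff 8).
No cell has both players best-responding. For instance, Agent 1's best reply to I is I, but against I Agent 2 prefers II over I.

No pure-strategy Nash equilibrium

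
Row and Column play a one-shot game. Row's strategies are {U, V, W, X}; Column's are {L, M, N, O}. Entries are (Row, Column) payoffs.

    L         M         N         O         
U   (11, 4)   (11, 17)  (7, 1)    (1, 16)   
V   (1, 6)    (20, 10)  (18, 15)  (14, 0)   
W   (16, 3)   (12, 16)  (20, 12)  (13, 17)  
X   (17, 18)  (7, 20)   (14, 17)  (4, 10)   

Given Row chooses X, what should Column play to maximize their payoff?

M

With Row fixed at X, Column's payoffs are: L → 18, M → 20, N → 17, O → 10.
The maximum is 20, achieved by M.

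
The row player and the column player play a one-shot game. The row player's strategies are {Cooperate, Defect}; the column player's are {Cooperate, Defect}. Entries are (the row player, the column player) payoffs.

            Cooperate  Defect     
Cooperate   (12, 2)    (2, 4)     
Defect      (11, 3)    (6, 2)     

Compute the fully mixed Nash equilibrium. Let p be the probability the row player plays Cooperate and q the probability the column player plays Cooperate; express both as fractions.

Each player's mixing probability is pinned down by making the *other* player indifferent.
The column player indifferent between Cooperate and Defect: p·2 + (1−p)·3 = p·4 + (1−p)·2 ⟹ 3 + (-1)p = 2 + 2p ⟹ p = 1/3.
The row player indifferent between Cooperate and Defect: q·12 + (1−q)·2 = q·11 + (1−q)·6 ⟹ 2 + 10q = 6 + 5q ⟹ q = 4/5.

p = 1/3, q = 4/5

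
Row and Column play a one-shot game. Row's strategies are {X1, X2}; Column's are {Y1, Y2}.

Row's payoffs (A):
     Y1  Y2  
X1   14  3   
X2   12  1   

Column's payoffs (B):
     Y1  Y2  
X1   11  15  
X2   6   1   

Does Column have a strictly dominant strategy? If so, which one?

No strictly dominant strategy

Check whether one of Column's strategies beats all alternatives regardless of what the opponent does.
Y1 is not dominant: against X1, Y2 gives 15 > 11.
Y2 is not dominant: against X2, Y1 gives 6 > 1.
No single strategy is best against every opponent action.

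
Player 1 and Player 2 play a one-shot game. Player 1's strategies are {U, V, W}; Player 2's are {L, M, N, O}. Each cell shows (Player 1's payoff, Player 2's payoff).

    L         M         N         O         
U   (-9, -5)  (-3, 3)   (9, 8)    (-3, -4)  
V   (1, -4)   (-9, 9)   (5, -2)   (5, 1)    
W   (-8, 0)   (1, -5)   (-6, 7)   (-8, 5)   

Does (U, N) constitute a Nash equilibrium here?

Yes

Holding Player 2 at N: Player 1 gets 9 from U, versus 5 from V, -6 from W. No profitable deviation for Player 1.
Holding Player 1 at U: Player 2 gets 8 from N, versus -5 from L, 3 from M, -4 from O. No profitable deviation for Player 2 either.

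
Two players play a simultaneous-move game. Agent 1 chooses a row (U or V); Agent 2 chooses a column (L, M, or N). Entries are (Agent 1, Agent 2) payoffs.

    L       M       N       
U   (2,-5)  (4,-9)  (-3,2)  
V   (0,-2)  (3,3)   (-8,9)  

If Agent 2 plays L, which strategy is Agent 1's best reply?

With Agent 2 fixed at L, Agent 1's payoffs are: U → 2, V → 0.
The maximum is 2, achieved by U.

U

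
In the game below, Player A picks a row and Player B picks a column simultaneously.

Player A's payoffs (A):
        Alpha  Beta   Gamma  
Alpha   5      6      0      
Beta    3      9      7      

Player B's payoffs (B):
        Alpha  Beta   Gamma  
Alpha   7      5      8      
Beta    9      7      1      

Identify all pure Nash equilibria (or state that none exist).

None

Check mutual best responses: a cell is a NE iff neither player can gain by unilaterally deviating.
Player A's best responses — vs Alpha: Alpha (payoff 5); vs Beta: Beta (payoff 9); vs Gamma: Beta (payoff 7).
Player B's best responses — vs Alpha: Gamma (payoff 8); vs Beta: Alpha (payoff 9).
No cell has both players best-responding. For instance, Player A's best reply to Beta is Beta, but against Beta Player B prefers Alpha over Beta.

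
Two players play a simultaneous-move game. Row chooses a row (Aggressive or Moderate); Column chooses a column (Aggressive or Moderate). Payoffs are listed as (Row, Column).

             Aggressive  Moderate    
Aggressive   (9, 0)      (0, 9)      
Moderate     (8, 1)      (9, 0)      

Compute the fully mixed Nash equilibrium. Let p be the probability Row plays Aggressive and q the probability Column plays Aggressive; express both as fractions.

p = 1/10, q = 9/10

In a mixed NE each player is indifferent between their pure strategies, so the opponent's mix sets the indifference.
Column indifferent between Aggressive and Moderate: p·0 + (1−p)·1 = p·9 + (1−p)·0 ⟹ 1 + (-1)p = 0 + 9p ⟹ p = 1/10.
Row indifferent between Aggressive and Moderate: q·9 + (1−q)·0 = q·8 + (1−q)·9 ⟹ 0 + 9q = 9 + (-1)q ⟹ q = 9/10.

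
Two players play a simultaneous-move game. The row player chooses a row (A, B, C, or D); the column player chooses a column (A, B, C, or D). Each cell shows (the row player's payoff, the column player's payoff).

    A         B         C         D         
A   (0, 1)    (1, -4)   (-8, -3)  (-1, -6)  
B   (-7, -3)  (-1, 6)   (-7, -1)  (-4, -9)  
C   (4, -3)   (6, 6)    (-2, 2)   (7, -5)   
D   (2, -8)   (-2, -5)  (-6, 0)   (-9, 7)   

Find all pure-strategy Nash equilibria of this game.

A profile is a Nash equilibrium when each player is best-responding to the other.
The row player's best responses — vs A: C (payoff 4); vs B: C (payoff 6); vs C: C (payoff -2); vs D: C (payoff 7).
The column player's best responses — vs A: A (payoff 1); vs B: B (payoff 6); vs C: B (payoff 6); vs D: D (payoff 7).
The only mutual best response is (C, B); neither player gains by switching there.

(C, B)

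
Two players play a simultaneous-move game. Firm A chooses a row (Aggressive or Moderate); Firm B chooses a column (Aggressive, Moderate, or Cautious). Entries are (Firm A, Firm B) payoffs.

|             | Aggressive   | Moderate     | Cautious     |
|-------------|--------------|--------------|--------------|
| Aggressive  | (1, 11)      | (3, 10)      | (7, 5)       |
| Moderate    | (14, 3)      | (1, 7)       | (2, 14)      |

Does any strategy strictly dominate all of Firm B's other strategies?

No strictly dominant strategy

A strategy is strictly dominant if it gives Firm B a strictly higher payoff than every other strategy, against every choice by the opponent.
Aggressive is not dominant: against Moderate, Moderate gives 7 > 3.
Moderate is not dominant: against Aggressive, Aggressive gives 11 > 10.
Cautious is not dominant: against Aggressive, Aggressive gives 11 > 5.
No single strategy is best against every opponent action.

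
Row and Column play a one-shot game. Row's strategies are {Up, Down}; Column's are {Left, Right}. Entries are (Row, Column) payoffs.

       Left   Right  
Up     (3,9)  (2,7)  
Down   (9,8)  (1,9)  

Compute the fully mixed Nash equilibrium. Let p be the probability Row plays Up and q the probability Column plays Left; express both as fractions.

Each player's mixing probability is pinned down by making the *other* player indifferent.
Column indifferent between Left and Right: p·9 + (1−p)·8 = p·7 + (1−p)·9 ⟹ 8 + 1p = 9 + (-2)p ⟹ p = 1/3.
Row indifferent between Up and Down: q·3 + (1−q)·2 = q·9 + (1−q)·1 ⟹ 2 + 1q = 1 + 8q ⟹ q = 1/7.

p = 1/3, q = 1/7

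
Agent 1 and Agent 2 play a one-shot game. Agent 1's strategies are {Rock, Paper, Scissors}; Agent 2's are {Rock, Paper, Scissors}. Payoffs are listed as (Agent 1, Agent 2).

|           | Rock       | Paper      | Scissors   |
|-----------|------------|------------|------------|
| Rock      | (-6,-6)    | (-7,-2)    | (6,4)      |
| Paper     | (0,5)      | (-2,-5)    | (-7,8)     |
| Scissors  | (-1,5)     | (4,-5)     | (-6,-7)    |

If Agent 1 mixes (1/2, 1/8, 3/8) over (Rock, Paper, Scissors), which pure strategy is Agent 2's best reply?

Compute Agent 2's expected payoff from each pure strategy against the given mix.
Rock: (1/2)·(-6) + (1/8)·5 + (3/8)·5 = -1/2
Paper: (1/2)·(-2) + (1/8)·(-5) + (3/8)·(-5) = -7/2
Scissors: (1/2)·4 + (1/8)·8 + (3/8)·(-7) = 3/8
Highest expected payoff is 3/8, from Scissors.

Scissors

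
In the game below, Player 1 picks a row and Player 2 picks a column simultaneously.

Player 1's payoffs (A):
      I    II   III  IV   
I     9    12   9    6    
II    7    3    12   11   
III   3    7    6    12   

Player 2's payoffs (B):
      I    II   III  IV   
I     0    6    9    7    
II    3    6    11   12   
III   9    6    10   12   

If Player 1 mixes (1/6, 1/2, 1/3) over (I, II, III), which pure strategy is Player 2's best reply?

IV

Player 2's best reply maximizes expected payoff against the mix.
I: (1/6)·0 + (1/2)·3 + (1/3)·9 = 9/2
II: (1/6)·6 + (1/2)·6 + (1/3)·6 = 6
III: (1/6)·9 + (1/2)·11 + (1/3)·10 = 31/3
IV: (1/6)·7 + (1/2)·12 + (1/3)·12 = 67/6
Highest expected payoff is 67/6, from IV.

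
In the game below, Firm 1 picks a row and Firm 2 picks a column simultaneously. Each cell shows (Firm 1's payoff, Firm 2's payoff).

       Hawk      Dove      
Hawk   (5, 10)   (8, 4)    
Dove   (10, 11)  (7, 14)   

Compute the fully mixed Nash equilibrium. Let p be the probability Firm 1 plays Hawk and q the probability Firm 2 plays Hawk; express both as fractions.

Each player's mixing probability is pinned down by making the *other* player indifferent.
Firm 2 indifferent between Hawk and Dove: p·10 + (1−p)·11 = p·4 + (1−p)·14 ⟹ 11 + (-1)p = 14 + (-10)p ⟹ p = 1/3.
Firm 1 indifferent between Hawk and Dove: q·5 + (1−q)·8 = q·10 + (1−q)·7 ⟹ 8 + (-3)q = 7 + 3q ⟹ q = 1/6.

p = 1/3, q = 1/6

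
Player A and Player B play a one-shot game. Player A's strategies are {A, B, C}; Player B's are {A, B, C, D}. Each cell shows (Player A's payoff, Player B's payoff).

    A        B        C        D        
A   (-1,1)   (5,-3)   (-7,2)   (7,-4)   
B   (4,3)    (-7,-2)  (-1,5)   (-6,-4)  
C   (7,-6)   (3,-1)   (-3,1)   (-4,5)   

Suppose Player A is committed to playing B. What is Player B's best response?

With Player A fixed at B, Player B's payoffs are: A → 3, B → -2, C → 5, D → -4.
The maximum is 5, achieved by C.

C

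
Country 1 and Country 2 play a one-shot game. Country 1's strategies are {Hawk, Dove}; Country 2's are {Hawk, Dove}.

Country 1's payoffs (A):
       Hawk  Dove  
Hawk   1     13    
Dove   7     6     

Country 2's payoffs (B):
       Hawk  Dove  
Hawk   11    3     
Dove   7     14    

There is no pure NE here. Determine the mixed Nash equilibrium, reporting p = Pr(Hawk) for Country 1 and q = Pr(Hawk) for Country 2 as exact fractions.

Each player's mixing probability is pinned down by making the *other* player indifferent.
Country 2 indifferent between Hawk and Dove: p·11 + (1−p)·7 = p·3 + (1−p)·14 ⟹ 7 + 4p = 14 + (-11)p ⟹ p = 7/15.
Country 1 indifferent between Hawk and Dove: q·1 + (1−q)·13 = q·7 + (1−q)·6 ⟹ 13 + (-12)q = 6 + 1q ⟹ q = 7/13.

p = 7/15, q = 7/13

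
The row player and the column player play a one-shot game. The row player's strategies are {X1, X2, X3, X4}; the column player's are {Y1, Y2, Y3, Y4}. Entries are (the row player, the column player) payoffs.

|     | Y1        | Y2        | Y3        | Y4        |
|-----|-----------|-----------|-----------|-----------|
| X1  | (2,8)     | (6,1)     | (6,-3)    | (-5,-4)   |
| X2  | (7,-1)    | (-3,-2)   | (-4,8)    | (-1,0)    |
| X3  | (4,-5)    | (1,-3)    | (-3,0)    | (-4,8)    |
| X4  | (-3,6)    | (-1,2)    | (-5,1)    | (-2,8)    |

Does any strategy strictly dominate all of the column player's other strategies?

No strictly dominant strategy

A strategy is strictly dominant if it gives the column player a strictly higher payoff than every other strategy, against every choice by the opponent.
Y1 is not dominant: against X2, Y3 gives 8 > -1.
Y2 is not dominant: against X1, Y1 gives 8 > 1.
Y3 is not dominant: against X1, Y1 gives 8 > -3.
Y4 is not dominant: against X1, Y1 gives 8 > -4.
No single strategy is best against every opponent action.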